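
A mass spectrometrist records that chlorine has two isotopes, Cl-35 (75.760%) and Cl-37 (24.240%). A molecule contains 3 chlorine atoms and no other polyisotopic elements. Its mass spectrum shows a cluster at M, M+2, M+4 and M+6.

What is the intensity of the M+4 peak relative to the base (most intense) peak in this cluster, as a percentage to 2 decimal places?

Term probabilities: M 0.4348, M+2 0.4174, M+4 0.1335, M+6 0.0142. Base peak = M.
P(M) = C(3,0) × 0.75760^3 × 0.24240^0 = 1 × 0.4348304 × 1.0000 = 0.434830 (base)
P(M+4) = C(3,2) × 0.75760^1 × 0.24240^2 = 3 × 0.7576 × 0.05875776 = 0.133545
Relative intensity = 0.133545 / 0.434830 × 100 = 30.71

30.71%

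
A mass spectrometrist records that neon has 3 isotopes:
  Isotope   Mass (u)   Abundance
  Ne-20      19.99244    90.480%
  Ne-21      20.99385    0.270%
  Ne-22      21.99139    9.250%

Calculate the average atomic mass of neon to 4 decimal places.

Ar = Σ fᵢ·mᵢ = 0.90480 × 19.99244 + 0.00270 × 20.99385 + 0.09250 × 21.99139
= 18.089160 + 0.056683 + 2.034204 = 20.180047 u

20.1800 u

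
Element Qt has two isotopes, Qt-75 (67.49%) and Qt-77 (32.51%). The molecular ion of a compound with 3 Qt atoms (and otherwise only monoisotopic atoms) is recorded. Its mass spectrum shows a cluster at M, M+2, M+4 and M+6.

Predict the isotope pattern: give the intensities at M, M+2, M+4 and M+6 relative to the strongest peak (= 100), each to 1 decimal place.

69.2 : 100.0 : 48.2 : 7.7

Expanding (0.6749 + 0.3251)^3:
P(M) = 0.6749^3 = 0.307410
P(M+2) = 3 × 0.6749^2 × 0.3251^1 = 0.444239
P(M+4) = 3 × 0.6749^1 × 0.3251^2 = 0.213991
P(M+6) = 0.3251^3 = 0.034360
The M+2 peak is largest (0.444239); scaling to 100 gives 69.2 : 100.0 : 48.2 : 7.7.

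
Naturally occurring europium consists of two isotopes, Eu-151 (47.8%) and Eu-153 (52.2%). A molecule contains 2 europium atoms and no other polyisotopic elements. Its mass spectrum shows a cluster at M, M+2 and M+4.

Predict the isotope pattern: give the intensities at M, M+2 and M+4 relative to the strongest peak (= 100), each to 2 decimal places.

The 2 Eu atoms are independent, so intensities follow the terms of (0.478 + 0.522)^2.
P(M) = 0.478^2 = 0.228484
P(M+2) = 2 × 0.478^1 × 0.522^1 = 0.499032
P(M+4) = 0.522^2 = 0.272484
The M+2 peak is largest (0.499032); scaling to 100 gives 45.79 : 100.00 : 54.60.

45.79 : 100.00 : 54.60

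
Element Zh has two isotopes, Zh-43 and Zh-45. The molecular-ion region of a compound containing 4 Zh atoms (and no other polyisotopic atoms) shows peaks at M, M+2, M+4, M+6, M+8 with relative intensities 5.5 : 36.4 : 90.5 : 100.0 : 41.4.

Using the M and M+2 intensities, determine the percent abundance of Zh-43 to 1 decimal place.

37.7%

Write p for the Zh-43 fraction. I(M+2)/I(M) = [C(4,1)·p^3·(1−p)] / p^4 = 4·(1−p)/p = 36.4/5.5 = 6.6182
(1−p)/p = 6.6182/4 = 1.6545  ⇒  p = 1/(1 + 1.6545) = 0.3767
Zh-43: 37.7%, Zh-45: 62.3%.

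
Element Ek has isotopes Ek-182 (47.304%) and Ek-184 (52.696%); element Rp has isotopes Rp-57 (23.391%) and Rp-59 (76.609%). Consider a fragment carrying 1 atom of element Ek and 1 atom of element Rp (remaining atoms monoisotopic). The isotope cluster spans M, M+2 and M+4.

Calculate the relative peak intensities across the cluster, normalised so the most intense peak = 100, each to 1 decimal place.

Element Ek pattern (n=1): 0.47304 : 0.52696
Element Rp pattern (n=1): 0.23391 : 0.76609
Convolve the two distributions (both contribute in 2-u steps):
  M: 0.47304×0.23391 = 0.110649
  M+2: 0.47304×0.76609 + 0.52696×0.23391 = 0.485652
  M+4: 0.52696×0.76609 = 0.403699
Scale to base peak (0.485652) = 100: 22.8 : 100.0 : 83.1

22.8 : 100.0 : 83.1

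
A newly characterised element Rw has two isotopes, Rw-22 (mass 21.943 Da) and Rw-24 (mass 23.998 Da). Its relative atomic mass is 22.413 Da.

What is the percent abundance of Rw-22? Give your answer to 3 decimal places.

77.129%

Let x be the fractional abundance of Rw-22; then Rw-24 has abundance 1 − x.
21.943·x + 23.998·(1 − x) = 22.413
(21.943 − 23.998)·x = 22.413 − 23.998
x = -1.585 / -2.055 = 0.77129 → 77.129% Rw-22, 22.871% Rw-24.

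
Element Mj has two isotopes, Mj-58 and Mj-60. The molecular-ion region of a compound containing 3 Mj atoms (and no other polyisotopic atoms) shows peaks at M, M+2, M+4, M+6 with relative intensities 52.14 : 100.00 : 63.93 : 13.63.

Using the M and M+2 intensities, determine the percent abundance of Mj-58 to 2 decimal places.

If p is the fraction of Mj that is Mj-58, then I(M+2)/I(M) = [C(3,1)·p^2·(1−p)] / p^3 = 3·(1−p)/p = 100.00/52.14 = 1.9179
(1−p)/p = 1.9179/3 = 0.6393  ⇒  p = 1/(1 + 0.6393) = 0.6100
Mj-58: 61.00%, Mj-60: 39.00%.

61.00%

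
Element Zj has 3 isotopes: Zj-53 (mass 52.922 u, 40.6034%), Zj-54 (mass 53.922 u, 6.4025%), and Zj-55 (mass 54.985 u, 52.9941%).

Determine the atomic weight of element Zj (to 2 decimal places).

Average mass = Σ (abundance × isotope mass) = 0.406034 × 52.922 + 0.064025 × 53.922 + 0.529941 × 54.985
= 21.4881 + 3.4524 + 29.1388 = 54.0793 u

54.08 u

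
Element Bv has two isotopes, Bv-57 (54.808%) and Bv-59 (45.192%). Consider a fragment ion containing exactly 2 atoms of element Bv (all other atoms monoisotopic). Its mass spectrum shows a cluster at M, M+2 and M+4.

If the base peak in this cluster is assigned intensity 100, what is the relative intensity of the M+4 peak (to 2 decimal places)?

Binomial terms of (0.54808 + 0.45192)^2: M 0.3004, M+2 0.4954, M+4 0.2042 → M+2 is the base peak.
P(M+2) = C(2,1) × 0.54808^1 × 0.45192^1 = 2 × 0.54808 × 0.45192 = 0.495377 (base)
P(M+4) = C(2,2) × 0.54808^0 × 0.45192^2 = 1 × 1.0000 × 0.20423169 = 0.204232
Relative intensity = 0.204232 / 0.495377 × 100 = 41.23

41.23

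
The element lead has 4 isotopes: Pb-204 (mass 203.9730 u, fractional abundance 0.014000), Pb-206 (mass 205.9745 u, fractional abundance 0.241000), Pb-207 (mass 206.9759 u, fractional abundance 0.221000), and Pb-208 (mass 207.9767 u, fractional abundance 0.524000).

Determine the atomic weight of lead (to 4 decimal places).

Average mass = Σ (abundance × isotope mass) = 0.014000 × 203.9730 + 0.241000 × 205.9745 + 0.221000 × 206.9759 + 0.524000 × 207.9767
= 2.85562 + 49.63985 + 45.74167 + 108.97979 = 207.21693 u

207.2169 u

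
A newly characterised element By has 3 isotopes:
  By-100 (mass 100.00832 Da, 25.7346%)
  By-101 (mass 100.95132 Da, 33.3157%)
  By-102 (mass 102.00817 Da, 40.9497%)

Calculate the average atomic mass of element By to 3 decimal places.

101.141 Da

Average mass = Σ (abundance × isotope mass) = 0.257346 × 100.00832 + 0.333157 × 100.95132 + 0.409497 × 102.00817
= 25.736741 + 33.632639 + 41.772040 = 101.141420 Da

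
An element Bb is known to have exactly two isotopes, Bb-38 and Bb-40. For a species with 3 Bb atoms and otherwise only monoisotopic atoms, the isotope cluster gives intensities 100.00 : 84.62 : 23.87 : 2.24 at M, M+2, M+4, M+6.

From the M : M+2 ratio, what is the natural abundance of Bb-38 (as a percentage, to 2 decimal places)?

Write p for the Bb-38 fraction. I(M+2)/I(M) = [C(3,1)·p^2·(1−p)] / p^3 = 3·(1−p)/p = 84.62/100.00 = 0.8462
(1−p)/p = 0.8462/3 = 0.2821  ⇒  p = 1/(1 + 0.2821) = 0.7800
Bb-38: 78.00%, Bb-40: 22.00%.

78.00%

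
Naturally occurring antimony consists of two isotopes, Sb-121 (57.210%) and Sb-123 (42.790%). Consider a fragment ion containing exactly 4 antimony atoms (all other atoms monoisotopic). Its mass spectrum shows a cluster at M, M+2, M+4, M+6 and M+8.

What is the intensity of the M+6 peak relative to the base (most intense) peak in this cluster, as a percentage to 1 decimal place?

49.9%

Binomial terms of (0.57210 + 0.42790)^4: M 0.1071, M+2 0.3205, M+4 0.3596, M+6 0.1793, M+8 0.0335 → M+4 is the base peak.
P(M+4) = C(4,2) × 0.57210^2 × 0.42790^2 = 6 × 0.32729841 × 0.18309841 = 0.359567 (base)
P(M+6) = C(4,3) × 0.57210^1 × 0.42790^3 = 4 × 0.5721 × 0.07834781 = 0.179291
Relative intensity = 0.179291 / 0.359567 × 100 = 49.9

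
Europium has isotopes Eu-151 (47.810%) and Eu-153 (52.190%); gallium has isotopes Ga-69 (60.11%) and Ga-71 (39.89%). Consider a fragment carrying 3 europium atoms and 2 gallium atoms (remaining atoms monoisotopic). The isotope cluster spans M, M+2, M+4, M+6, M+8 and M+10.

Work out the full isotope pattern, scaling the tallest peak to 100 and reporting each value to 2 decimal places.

11.96 : 55.04 : 100.00 : 89.55 : 39.47 : 6.85

Europium pattern (n=3): 0.10928391 : 0.3578871 : 0.39067407 : 0.14215492
Gallium pattern (n=2): 0.36132121 : 0.47955758 : 0.15912121
Convolve the two distributions (both contribute in 2-u steps):
  M: 0.10928391×0.36132121 = 0.039487
  M+2: 0.10928391×0.47955758 + 0.3578871×0.36132121 = 0.181720
  M+4: 0.10928391×0.15912121 + 0.3578871×0.47955758 + 0.39067407×0.36132121 = 0.330176
  M+6: 0.3578871×0.15912121 + 0.39067407×0.47955758 + 0.14215492×0.36132121 = 0.295662
  M+8: 0.39067407×0.15912121 + 0.14215492×0.47955758 = 0.130336
  M+10: 0.14215492×0.15912121 = 0.022620
Scale to base peak (0.330176) = 100: 11.96 : 55.04 : 100.00 : 89.55 : 39.47 : 6.85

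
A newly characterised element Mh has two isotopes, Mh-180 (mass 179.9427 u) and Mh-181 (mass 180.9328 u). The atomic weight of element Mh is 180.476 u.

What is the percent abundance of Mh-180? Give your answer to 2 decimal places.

46.14%

Let x be the fractional abundance of Mh-180; then Mh-181 has abundance 1 − x.
179.9427·x + 180.9328·(1 − x) = 180.476
(179.9427 − 180.9328)·x = 180.476 − 180.9328
x = -0.4568 / -0.9901 = 0.46137 → 46.14% Mh-180, 53.86% Mh-181.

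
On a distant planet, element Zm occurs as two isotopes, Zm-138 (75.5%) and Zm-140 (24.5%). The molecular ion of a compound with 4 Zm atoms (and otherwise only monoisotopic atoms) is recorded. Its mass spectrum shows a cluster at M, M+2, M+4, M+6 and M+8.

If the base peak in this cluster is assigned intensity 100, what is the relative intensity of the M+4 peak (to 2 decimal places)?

48.68

Binomial terms of (0.755 + 0.245)^4: M 0.3249, M+2 0.4218, M+4 0.2053, M+6 0.0444, M+8 0.0036 → M+2 is the base peak.
P(M+2) = C(4,1) × 0.755^3 × 0.245^1 = 4 × 0.43036887 × 0.2450 = 0.421761 (base)
P(M+4) = C(4,2) × 0.755^2 × 0.245^2 = 6 × 0.570025 × 0.060025 = 0.205295
Relative intensity = 0.205295 / 0.421761 × 100 = 48.68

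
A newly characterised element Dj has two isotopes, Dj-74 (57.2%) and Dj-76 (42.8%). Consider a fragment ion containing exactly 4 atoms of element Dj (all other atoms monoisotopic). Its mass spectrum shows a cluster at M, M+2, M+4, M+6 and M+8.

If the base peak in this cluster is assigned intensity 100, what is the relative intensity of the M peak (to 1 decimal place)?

Binomial terms of (0.572 + 0.428)^4: M 0.1070, M+2 0.3204, M+4 0.3596, M+6 0.1794, M+8 0.0336 → M+4 is the base peak.
P(M+4) = C(4,2) × 0.572^2 × 0.428^2 = 6 × 0.327184 × 0.183184 = 0.359609 (base)
P(M) = C(4,0) × 0.572^4 × 0.428^0 = 1 × 0.10704937 × 1.0000 = 0.107049
Relative intensity = 0.107049 / 0.359609 × 100 = 29.8

29.8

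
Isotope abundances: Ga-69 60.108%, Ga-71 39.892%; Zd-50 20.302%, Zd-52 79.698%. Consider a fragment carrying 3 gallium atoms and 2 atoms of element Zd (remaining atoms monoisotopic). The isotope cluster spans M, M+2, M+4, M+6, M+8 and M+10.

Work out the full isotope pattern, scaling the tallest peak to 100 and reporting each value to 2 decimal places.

Gallium pattern (n=3): 0.2171685 : 0.432386 : 0.2869625 : 0.063483
Element Zd pattern (n=2): 0.04121712 : 0.32360576 : 0.63517712
Convolve the two distributions (both contribute in 2-u steps):
  M: 0.2171685×0.04121712 = 0.008951
  M+2: 0.2171685×0.32360576 + 0.432386×0.04121712 = 0.088099
  M+4: 0.2171685×0.63517712 + 0.432386×0.32360576 + 0.2869625×0.04121712 = 0.289691
  M+6: 0.432386×0.63517712 + 0.2869625×0.32360576 + 0.063483×0.04121712 = 0.370121
  M+8: 0.2869625×0.63517712 + 0.063483×0.32360576 = 0.202815
  M+10: 0.063483×0.63517712 = 0.040323
Scale to base peak (0.370121) = 100: 2.42 : 23.80 : 78.27 : 100.00 : 54.80 : 10.89

2.42 : 23.80 : 78.27 : 100.00 : 54.80 : 10.89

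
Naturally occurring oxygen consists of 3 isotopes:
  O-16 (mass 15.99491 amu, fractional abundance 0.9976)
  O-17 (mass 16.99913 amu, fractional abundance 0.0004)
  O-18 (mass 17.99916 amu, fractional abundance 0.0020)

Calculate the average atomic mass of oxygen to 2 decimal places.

16.00 amu

Ar = Σ fᵢ·mᵢ = 0.9976 × 15.99491 + 0.0004 × 16.99913 + 0.0020 × 17.99916
= 15.956522 + 0.006800 + 0.035998 = 15.999320 amu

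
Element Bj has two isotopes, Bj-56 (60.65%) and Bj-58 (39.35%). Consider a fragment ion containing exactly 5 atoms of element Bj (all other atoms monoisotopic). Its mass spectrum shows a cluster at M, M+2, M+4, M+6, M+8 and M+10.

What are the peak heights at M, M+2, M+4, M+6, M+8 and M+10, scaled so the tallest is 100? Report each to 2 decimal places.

23.76 : 77.06 : 100.00 : 64.88 : 21.05 : 2.73

Each Bj atom is independently Bj-56 (p = 0.6065) or Bj-58 (q = 0.3935); the cluster is the binomial expansion (p + q)^5.
P(M) = 0.6065^5 = 0.082064
P(M+2) = 5 × 0.6065^4 × 0.3935^1 = 0.266218
P(M+4) = 10 × 0.6065^3 × 0.3935^2 = 0.345447
P(M+6) = 10 × 0.6065^2 × 0.3935^3 = 0.224128
P(M+8) = 5 × 0.6065^1 × 0.3935^4 = 0.072708
P(M+10) = 0.3935^5 = 0.009435
The M+4 peak is largest (0.345447); scaling to 100 gives 23.76 : 77.06 : 100.00 : 64.88 : 21.05 : 2.73.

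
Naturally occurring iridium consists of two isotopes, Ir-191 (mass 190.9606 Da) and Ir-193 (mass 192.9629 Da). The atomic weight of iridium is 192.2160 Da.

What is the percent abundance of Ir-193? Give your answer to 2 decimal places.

Let x be the fractional abundance of Ir-191; then Ir-193 has abundance 1 − x.
190.9606·x + 192.9629·(1 − x) = 192.2160
(190.9606 − 192.9629)·x = 192.2160 − 192.9629
x = -0.7469 / -2.0023 = 0.37302 → 37.30% Ir-191, 62.70% Ir-193.

62.70%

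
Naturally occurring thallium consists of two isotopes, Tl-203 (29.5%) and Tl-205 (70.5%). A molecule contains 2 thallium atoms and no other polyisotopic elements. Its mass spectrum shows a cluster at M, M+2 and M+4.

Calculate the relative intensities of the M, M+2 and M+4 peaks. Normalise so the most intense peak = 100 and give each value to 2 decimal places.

Each Tl atom is independently Tl-203 (p = 0.295) or Tl-205 (q = 0.705); the cluster is the binomial expansion (p + q)^2.
P(M) = 0.295^2 = 0.087025
P(M+2) = 2 × 0.295^1 × 0.705^1 = 0.415950
P(M+4) = 0.705^2 = 0.497025
The M+4 peak is largest (0.497025); scaling to 100 gives 17.51 : 83.69 : 100.00.

17.51 : 83.69 : 100.00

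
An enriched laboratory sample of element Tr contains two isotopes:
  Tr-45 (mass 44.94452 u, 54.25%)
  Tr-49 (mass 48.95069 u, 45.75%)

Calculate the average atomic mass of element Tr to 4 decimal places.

46.7773 u

The abundance-weighted mean is 0.5425 × 44.94452 + 0.4575 × 48.95069
= 24.382402 + 22.394941 = 46.777343 u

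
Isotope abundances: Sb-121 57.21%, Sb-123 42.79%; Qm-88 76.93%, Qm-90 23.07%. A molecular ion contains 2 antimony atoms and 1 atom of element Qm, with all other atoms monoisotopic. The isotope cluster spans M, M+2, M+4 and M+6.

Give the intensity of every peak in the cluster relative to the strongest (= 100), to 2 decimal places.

Antimony pattern (n=2): 0.32729841 : 0.48960318 : 0.18309841
Element Qm pattern (n=1): 0.7693 : 0.2307
Convolve the two distributions (both contribute in 2-u steps):
  M: 0.32729841×0.7693 = 0.251791
  M+2: 0.32729841×0.2307 + 0.48960318×0.7693 = 0.452159
  M+4: 0.48960318×0.2307 + 0.18309841×0.7693 = 0.253809
  M+6: 0.18309841×0.2307 = 0.042241
Scale to base peak (0.452159) = 100: 55.69 : 100.00 : 56.13 : 9.34

55.69 : 100.00 : 56.13 : 9.34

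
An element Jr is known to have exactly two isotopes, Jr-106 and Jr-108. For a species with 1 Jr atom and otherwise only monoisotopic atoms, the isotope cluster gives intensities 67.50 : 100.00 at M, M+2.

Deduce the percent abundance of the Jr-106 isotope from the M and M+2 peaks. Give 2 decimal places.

40.30%

Write p for the Jr-106 fraction. I(M+2)/I(M) = [C(1,1)·p^0·(1−p)] / p^1 = 1·(1−p)/p = 100.00/67.50 = 1.4815
(1−p)/p = 1.4815/1 = 1.4815  ⇒  p = 1/(1 + 1.4815) = 0.4030
Jr-106: 40.30%, Jr-108: 59.70%.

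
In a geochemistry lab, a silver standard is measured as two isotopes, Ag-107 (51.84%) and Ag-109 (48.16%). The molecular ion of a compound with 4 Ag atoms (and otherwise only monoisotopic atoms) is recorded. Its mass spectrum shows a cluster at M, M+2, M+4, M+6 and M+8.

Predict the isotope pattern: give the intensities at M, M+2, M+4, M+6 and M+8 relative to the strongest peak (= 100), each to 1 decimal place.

19.3 : 71.8 : 100.0 : 61.9 : 14.4

The 4 Ag atoms are independent, so intensities follow the terms of (0.5184 + 0.4816)^4.
P(M) = 0.5184^4 = 0.072220
P(M+2) = 4 × 0.5184^3 × 0.4816^1 = 0.268375
P(M+4) = 6 × 0.5184^2 × 0.4816^2 = 0.373985
P(M+6) = 4 × 0.5184^1 × 0.4816^3 = 0.231624
P(M+8) = 0.4816^4 = 0.053795
The M+4 peak is largest (0.373985); scaling to 100 gives 19.3 : 71.8 : 100.0 : 61.9 : 14.4.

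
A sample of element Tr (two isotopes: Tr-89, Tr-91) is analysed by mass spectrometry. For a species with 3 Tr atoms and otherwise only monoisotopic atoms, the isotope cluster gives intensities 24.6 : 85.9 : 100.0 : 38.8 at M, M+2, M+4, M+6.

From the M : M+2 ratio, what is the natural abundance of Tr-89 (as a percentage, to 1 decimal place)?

Write p for the Tr-89 fraction. I(M+2)/I(M) = [C(3,1)·p^2·(1−p)] / p^3 = 3·(1−p)/p = 85.9/24.6 = 3.4919
(1−p)/p = 3.4919/3 = 1.1640  ⇒  p = 1/(1 + 1.1640) = 0.4621
Tr-89: 46.2%, Tr-91: 53.8%.

46.2%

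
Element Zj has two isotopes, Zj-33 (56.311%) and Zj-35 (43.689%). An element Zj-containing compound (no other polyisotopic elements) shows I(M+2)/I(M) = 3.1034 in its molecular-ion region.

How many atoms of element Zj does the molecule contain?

For n independent Zj atoms, I(M+2)/I(M) = n · (abundance Zj-35) / (abundance Zj-33) = n · 0.43689/0.56311.
n = 3.1034 × 0.56311/0.43689 = 4.00 ≈ 4

4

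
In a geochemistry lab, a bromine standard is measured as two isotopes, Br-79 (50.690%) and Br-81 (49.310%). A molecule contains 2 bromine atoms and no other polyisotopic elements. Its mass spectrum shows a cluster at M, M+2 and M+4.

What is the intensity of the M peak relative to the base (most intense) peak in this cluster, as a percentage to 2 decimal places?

51.40%

Term probabilities: M 0.2569, M+2 0.4999, M+4 0.2431. Base peak = M+2.
P(M+2) = C(2,1) × 0.50690^1 × 0.49310^1 = 2 × 0.5069 × 0.4931 = 0.499905 (base)
P(M) = C(2,0) × 0.50690^2 × 0.49310^0 = 1 × 0.25694761 × 1.0000 = 0.256948
Relative intensity = 0.256948 / 0.499905 × 100 = 51.40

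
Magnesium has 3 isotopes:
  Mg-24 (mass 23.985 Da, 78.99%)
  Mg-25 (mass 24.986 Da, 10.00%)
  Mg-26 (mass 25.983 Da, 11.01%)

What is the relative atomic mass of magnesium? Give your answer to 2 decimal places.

24.31 Da

Weight each isotope mass by its fractional abundance: 0.7899 × 23.985 + 0.1000 × 24.986 + 0.1101 × 25.983
= 18.9458 + 2.4986 + 2.8607 = 24.3051 Da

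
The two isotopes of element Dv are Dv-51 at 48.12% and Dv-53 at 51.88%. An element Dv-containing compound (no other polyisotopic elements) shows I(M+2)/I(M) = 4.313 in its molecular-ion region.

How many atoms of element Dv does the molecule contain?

4

The M+2/M ratio from n Dv atoms is n · q/p = n · 0.5188/0.4812.
n = 4.313 × 0.4812/0.5188 = 4.00 ≈ 4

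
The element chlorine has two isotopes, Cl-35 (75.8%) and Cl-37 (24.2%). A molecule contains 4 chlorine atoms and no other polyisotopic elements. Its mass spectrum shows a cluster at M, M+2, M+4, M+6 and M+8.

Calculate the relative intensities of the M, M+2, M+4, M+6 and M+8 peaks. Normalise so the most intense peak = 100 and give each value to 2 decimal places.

Expanding (0.758 + 0.242)^4:
P(M) = 0.758^4 = 0.330124
P(M+2) = 4 × 0.758^3 × 0.242^1 = 0.421583
P(M+4) = 6 × 0.758^2 × 0.242^2 = 0.201893
P(M+6) = 4 × 0.758^1 × 0.242^3 = 0.042971
P(M+8) = 0.242^4 = 0.003430
The M+2 peak is largest (0.421583); scaling to 100 gives 78.31 : 100.00 : 47.89 : 10.19 : 0.81.

78.31 : 100.00 : 47.89 : 10.19 : 0.81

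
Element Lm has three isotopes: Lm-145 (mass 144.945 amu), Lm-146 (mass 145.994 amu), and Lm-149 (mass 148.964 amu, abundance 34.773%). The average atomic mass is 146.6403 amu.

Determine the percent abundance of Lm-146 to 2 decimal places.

The remaining 65.227% is split between Lm-145 (fraction x) and Lm-146 (fraction 0.65227 − x).
Substituting: 144.945x + 145.994(0.65227 − x) = 94.84104828
(144.945 − 145.994)x = -0.3864581  ⇒  x = 0.36841, y = 0.28386
Lm-145: 36.84%, Lm-146: 28.39%.

28.39%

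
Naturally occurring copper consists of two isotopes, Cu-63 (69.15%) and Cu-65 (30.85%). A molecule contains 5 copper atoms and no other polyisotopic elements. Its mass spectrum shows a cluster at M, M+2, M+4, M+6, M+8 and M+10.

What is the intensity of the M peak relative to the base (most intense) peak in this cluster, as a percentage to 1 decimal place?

Term probabilities: M 0.1581, M+2 0.3527, M+4 0.3147, M+6 0.1404, M+8 0.0313, M+10 0.0028. Base peak = M+2.
P(M+2) = C(5,1) × 0.6915^4 × 0.3085^1 = 5 × 0.2286487 × 0.3085 = 0.352691 (base)
P(M) = C(5,0) × 0.6915^5 × 0.3085^0 = 1 × 0.15811058 × 1.0000 = 0.158111
Relative intensity = 0.158111 / 0.352691 × 100 = 44.8

44.8%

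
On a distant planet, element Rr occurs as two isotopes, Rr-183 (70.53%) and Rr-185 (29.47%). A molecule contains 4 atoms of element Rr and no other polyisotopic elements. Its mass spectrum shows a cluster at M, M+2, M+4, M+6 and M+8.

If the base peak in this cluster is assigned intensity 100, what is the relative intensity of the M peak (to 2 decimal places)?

Binomial terms of (0.7053 + 0.2947)^4: M 0.2475, M+2 0.4136, M+4 0.2592, M+6 0.0722, M+8 0.0075 → M+2 is the base peak.
P(M+2) = C(4,1) × 0.7053^3 × 0.2947^1 = 4 × 0.35085014 × 0.2947 = 0.413582 (base)
P(M) = C(4,0) × 0.7053^4 × 0.2947^0 = 1 × 0.2474546 × 1.0000 = 0.247455
Relative intensity = 0.247455 / 0.413582 × 100 = 59.83

59.83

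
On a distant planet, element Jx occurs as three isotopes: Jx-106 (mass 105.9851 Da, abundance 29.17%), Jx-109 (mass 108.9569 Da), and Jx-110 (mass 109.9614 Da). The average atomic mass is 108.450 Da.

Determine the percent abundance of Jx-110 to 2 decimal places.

Let x and y be the fractions of Jx-109 and Jx-110. Then x + y = 1 − 0.2917 = 0.7083 and 108.9569x + 109.9614y = 108.450 − 0.2917×105.9851 = 77.53414633.
Substituting: 108.9569x + 109.9614(0.7083 − x) = 77.53414633
(108.9569 − 109.9614)x = -0.35151329  ⇒  x = 0.34994, y = 0.35836
Jx-109: 34.99%, Jx-110: 35.84%.

35.84%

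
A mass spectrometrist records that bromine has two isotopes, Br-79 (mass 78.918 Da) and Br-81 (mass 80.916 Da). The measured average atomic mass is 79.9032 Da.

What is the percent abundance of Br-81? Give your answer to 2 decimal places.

49.31%

With x = fraction of Br-79 (so Br-81 is 1 − x):
78.918·x + 80.916·(1 − x) = 79.9032
(78.918 − 80.916)·x = 79.9032 − 80.916
x = -1.0128 / -1.998 = 0.50691 → 50.69% Br-79, 49.31% Br-81.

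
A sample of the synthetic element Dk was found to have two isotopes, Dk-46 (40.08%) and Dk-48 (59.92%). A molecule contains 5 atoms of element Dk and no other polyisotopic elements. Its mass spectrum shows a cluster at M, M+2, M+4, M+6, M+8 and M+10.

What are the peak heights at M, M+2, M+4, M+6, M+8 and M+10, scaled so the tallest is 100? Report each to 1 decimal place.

3.0 : 22.4 : 66.9 : 100.0 : 74.8 : 22.4

Each Dk atom is independently Dk-46 (p = 0.4008) or Dk-48 (q = 0.5992); the cluster is the binomial expansion (p + q)^5.
P(M) = 0.4008^5 = 0.010343
P(M+2) = 5 × 0.4008^4 × 0.5992^1 = 0.077313
P(M+4) = 10 × 0.4008^3 × 0.5992^2 = 0.231167
P(M+6) = 10 × 0.4008^2 × 0.5992^3 = 0.345598
P(M+8) = 5 × 0.4008^1 × 0.5992^4 = 0.258336
P(M+10) = 0.5992^5 = 0.077243
The M+6 peak is largest (0.345598); scaling to 100 gives 3.0 : 22.4 : 66.9 : 100.0 : 74.8 : 22.4.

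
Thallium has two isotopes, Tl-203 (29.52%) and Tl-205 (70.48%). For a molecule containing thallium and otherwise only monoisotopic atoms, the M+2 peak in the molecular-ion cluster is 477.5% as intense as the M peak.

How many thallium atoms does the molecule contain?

2

With n Tl atoms, P(M+2)/P(M) = C(n,1)·p^(n−1)q / p^n = n·q/p = n · 0.7048/0.2952.
n = 4.775 × 0.2952/0.7048 = 2.00 ≈ 2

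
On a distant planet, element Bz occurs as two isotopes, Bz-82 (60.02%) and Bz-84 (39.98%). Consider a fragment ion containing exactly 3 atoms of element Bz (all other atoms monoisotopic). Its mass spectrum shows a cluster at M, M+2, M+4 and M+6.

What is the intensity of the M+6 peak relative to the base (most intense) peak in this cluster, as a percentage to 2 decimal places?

Term probabilities: M 0.2162, M+2 0.4321, M+4 0.2878, M+6 0.0639. Base peak = M+2.
P(M+2) = C(3,1) × 0.6002^2 × 0.3998^1 = 3 × 0.36024004 × 0.3998 = 0.432072 (base)
P(M+6) = C(3,3) × 0.6002^0 × 0.3998^3 = 1 × 1.0000 × 0.06390405 = 0.063904
Relative intensity = 0.063904 / 0.432072 × 100 = 14.79

14.79%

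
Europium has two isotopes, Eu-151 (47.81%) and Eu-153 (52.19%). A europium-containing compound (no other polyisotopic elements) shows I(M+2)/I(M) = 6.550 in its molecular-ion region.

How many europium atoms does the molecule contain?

6

For n independent Eu atoms, I(M+2)/I(M) = n · (abundance Eu-153) / (abundance Eu-151) = n · 0.5219/0.4781.
n = 6.550 × 0.4781/0.5219 = 6.00 ≈ 6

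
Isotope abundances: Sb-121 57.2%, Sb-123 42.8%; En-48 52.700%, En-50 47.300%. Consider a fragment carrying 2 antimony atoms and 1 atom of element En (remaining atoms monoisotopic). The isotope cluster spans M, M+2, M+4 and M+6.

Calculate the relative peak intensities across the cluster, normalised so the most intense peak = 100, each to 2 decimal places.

41.77 : 100.00 : 79.49 : 20.99

Antimony pattern (n=2): 0.327184 : 0.489632 : 0.183184
Element En pattern (n=1): 0.5270 : 0.4730
Convolve the two distributions (both contribute in 2-u steps):
  M: 0.327184×0.5270 = 0.172426
  M+2: 0.327184×0.4730 + 0.489632×0.5270 = 0.412794
  M+4: 0.489632×0.4730 + 0.183184×0.5270 = 0.328134
  M+6: 0.183184×0.4730 = 0.086646
Scale to base peak (0.412794) = 100: 41.77 : 100.00 : 79.49 : 20.99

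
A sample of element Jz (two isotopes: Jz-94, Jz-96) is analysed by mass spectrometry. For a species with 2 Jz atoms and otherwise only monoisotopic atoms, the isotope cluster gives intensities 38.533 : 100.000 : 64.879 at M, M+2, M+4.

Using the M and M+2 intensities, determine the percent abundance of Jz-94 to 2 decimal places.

If p is the fraction of Jz that is Jz-94, then I(M+2)/I(M) = [C(2,1)·p^1·(1−p)] / p^2 = 2·(1−p)/p = 100.000/38.533 = 2.5952
(1−p)/p = 2.5952/2 = 1.2976  ⇒  p = 1/(1 + 1.2976) = 0.4352
Jz-94: 43.52%, Jz-96: 56.48%.

43.52%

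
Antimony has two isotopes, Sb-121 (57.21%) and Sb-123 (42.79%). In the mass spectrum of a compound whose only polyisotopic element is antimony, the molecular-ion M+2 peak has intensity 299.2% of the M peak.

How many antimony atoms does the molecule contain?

The M+2/M ratio from n Sb atoms is n · q/p = n · 0.4279/0.5721.
n = 2.992 × 0.5721/0.4279 = 4.00 ≈ 4

4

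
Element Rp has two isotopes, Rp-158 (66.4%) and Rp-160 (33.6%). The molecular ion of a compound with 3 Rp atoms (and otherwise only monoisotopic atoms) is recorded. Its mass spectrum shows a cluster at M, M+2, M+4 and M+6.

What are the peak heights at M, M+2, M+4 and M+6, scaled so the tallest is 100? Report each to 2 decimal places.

65.87 : 100.00 : 50.60 : 8.54

The 3 Rp atoms are independent, so intensities follow the terms of (0.664 + 0.336)^3.
P(M) = 0.664^3 = 0.292755
P(M+2) = 3 × 0.664^2 × 0.336^1 = 0.444423
P(M+4) = 3 × 0.664^1 × 0.336^2 = 0.224889
P(M+6) = 0.336^3 = 0.037933
The M+2 peak is largest (0.444423); scaling to 100 gives 65.87 : 100.00 : 50.60 : 8.54.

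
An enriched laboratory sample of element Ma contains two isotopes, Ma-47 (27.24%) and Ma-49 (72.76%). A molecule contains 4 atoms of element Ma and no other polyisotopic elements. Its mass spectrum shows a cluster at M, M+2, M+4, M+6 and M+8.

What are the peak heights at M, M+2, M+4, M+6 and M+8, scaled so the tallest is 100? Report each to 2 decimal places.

Each Ma atom is independently Ma-47 (p = 0.2724) or Ma-49 (q = 0.7276); the cluster is the binomial expansion (p + q)^4.
P(M) = 0.2724^4 = 0.005506
P(M+2) = 4 × 0.2724^3 × 0.7276^1 = 0.058827
P(M+4) = 6 × 0.2724^2 × 0.7276^2 = 0.235695
P(M+6) = 4 × 0.2724^1 × 0.7276^3 = 0.419706
P(M+8) = 0.7276^4 = 0.280266
The M+6 peak is largest (0.419706); scaling to 100 gives 1.31 : 14.02 : 56.16 : 100.00 : 66.78.

1.31 : 14.02 : 56.16 : 100.00 : 66.78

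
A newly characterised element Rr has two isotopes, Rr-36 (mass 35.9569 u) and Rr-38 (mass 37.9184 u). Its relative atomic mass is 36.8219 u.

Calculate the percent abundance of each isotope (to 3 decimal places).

Let x be the fractional abundance of Rr-36; then Rr-38 has abundance 1 − x.
35.9569·x + 37.9184·(1 − x) = 36.8219
(35.9569 − 37.9184)·x = 36.8219 − 37.9184
x = -1.0965 / -1.9615 = 0.55901 → 55.901% Rr-36, 44.099% Rr-38.

Rr-36: 55.901%, Rr-38: 44.099%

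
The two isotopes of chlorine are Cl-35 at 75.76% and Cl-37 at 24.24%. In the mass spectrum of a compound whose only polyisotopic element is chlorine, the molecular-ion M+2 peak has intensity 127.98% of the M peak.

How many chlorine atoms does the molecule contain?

With n Cl atoms, P(M+2)/P(M) = C(n,1)·p^(n−1)q / p^n = n·q/p = n · 0.2424/0.7576.
n = 1.2798 × 0.7576/0.2424 = 4.00 ≈ 4

4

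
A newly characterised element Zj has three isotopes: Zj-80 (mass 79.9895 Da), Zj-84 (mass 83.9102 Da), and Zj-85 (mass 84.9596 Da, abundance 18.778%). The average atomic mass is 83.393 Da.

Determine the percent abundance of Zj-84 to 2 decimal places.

63.00%

The remaining 81.222% is split between Zj-80 (fraction x) and Zj-84 (fraction 0.81222 − x).
Substituting: 79.9895x + 83.9102(0.81222 − x) = 67.439286312
(79.9895 − 83.9102)x = -0.714256332  ⇒  x = 0.18218, y = 0.63004
Zj-80: 18.22%, Zj-84: 63.00%.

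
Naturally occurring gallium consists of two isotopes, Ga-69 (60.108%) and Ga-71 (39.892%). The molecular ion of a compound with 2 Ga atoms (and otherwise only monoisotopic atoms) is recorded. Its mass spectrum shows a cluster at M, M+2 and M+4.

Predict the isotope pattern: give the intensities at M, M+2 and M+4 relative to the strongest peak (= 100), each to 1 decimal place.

Each Ga atom is independently Ga-69 (p = 0.60108) or Ga-71 (q = 0.39892); the cluster is the binomial expansion (p + q)^2.
P(M) = 0.60108^2 = 0.361297
P(M+2) = 2 × 0.60108^1 × 0.39892^1 = 0.479566
P(M+4) = 0.39892^2 = 0.159137
The M+2 peak is largest (0.479566); scaling to 100 gives 75.3 : 100.0 : 33.2.

75.3 : 100.0 : 33.2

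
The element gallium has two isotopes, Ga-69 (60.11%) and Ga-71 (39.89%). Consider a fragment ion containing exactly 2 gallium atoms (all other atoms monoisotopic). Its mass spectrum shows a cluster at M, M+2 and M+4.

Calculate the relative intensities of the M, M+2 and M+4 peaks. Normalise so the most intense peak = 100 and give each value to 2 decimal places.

75.34 : 100.00 : 33.18

The 2 Ga atoms are independent, so intensities follow the terms of (0.6011 + 0.3989)^2.
P(M) = 0.6011^2 = 0.361321
P(M+2) = 2 × 0.6011^1 × 0.3989^1 = 0.479558
P(M+4) = 0.3989^2 = 0.159121
The M+2 peak is largest (0.479558); scaling to 100 gives 75.34 : 100.00 : 33.18.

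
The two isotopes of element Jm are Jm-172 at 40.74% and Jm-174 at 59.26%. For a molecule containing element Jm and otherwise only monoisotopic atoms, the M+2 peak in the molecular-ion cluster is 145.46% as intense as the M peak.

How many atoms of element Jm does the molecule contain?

For n independent Jm atoms, I(M+2)/I(M) = n · (abundance Jm-174) / (abundance Jm-172) = n · 0.5926/0.4074.
n = 1.4546 × 0.4074/0.5926 = 1.00 ≈ 1

1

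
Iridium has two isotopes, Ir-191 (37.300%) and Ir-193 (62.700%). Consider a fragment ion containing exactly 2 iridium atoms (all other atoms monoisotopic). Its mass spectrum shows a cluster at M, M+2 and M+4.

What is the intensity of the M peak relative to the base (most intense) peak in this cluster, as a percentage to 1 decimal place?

29.7%

Term probabilities: M 0.1391, M+2 0.4677, M+4 0.3931. Base peak = M+2.
P(M+2) = C(2,1) × 0.37300^1 × 0.62700^1 = 2 × 0.3730 × 0.6270 = 0.467742 (base)
P(M) = C(2,0) × 0.37300^2 × 0.62700^0 = 1 × 0.139129 × 1.0000 = 0.139129
Relative intensity = 0.139129 / 0.467742 × 100 = 29.7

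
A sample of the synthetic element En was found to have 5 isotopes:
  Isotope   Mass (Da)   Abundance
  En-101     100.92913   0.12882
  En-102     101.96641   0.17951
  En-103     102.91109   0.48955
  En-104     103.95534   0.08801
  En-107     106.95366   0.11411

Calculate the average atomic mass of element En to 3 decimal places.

103.039 Da

Ar = Σ fᵢ·mᵢ = 0.12882 × 100.92913 + 0.17951 × 101.96641 + 0.48955 × 102.91109 + 0.08801 × 103.95534 + 0.11411 × 106.95366
= 13.001691 + 18.303990 + 50.380124 + 9.149109 + 12.204482 = 103.039396 Da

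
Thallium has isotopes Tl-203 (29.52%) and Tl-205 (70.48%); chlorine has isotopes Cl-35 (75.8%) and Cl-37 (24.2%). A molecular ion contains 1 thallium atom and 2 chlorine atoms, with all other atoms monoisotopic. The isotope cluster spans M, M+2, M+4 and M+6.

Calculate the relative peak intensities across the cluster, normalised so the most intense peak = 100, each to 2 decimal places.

33.05 : 100.00 : 53.75 : 8.04

Thallium pattern (n=1): 0.2952 : 0.7048
Chlorine pattern (n=2): 0.574564 : 0.366872 : 0.058564
Convolve the two distributions (both contribute in 2-u steps):
  M: 0.2952×0.574564 = 0.169611
  M+2: 0.2952×0.366872 + 0.7048×0.574564 = 0.513253
  M+4: 0.2952×0.058564 + 0.7048×0.366872 = 0.275859
  M+6: 0.7048×0.058564 = 0.041276
Scale to base peak (0.513253) = 100: 33.05 : 100.00 : 53.75 : 8.04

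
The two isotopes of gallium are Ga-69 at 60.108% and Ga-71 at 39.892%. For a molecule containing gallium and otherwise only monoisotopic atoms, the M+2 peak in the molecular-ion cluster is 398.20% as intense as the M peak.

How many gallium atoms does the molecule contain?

6

The M+2/M ratio from n Ga atoms is n · q/p = n · 0.39892/0.60108.
n = 3.9820 × 0.60108/0.39892 = 6.00 ≈ 6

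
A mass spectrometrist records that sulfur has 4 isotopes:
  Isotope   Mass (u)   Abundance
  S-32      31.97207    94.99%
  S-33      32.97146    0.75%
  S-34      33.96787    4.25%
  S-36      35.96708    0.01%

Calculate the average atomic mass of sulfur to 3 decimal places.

32.065 u

Average mass = Σ (abundance × isotope mass) = 0.9499 × 31.97207 + 0.0075 × 32.97146 + 0.0425 × 33.96787 + 0.0001 × 35.96708
= 30.370269 + 0.247286 + 1.443634 + 0.003597 = 32.064786 u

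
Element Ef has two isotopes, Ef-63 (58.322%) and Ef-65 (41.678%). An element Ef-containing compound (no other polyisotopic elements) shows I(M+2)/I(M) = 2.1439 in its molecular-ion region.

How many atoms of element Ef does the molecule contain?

3

With n Ef atoms, P(M+2)/P(M) = C(n,1)·p^(n−1)q / p^n = n·q/p = n · 0.41678/0.58322.
n = 2.1439 × 0.58322/0.41678 = 3.00 ≈ 3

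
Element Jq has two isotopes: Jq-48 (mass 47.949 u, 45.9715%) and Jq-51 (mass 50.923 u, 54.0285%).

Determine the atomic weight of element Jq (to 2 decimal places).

49.56 u

The abundance-weighted mean is 0.459715 × 47.949 + 0.540285 × 50.923
= 22.0429 + 27.5129 = 49.5558 u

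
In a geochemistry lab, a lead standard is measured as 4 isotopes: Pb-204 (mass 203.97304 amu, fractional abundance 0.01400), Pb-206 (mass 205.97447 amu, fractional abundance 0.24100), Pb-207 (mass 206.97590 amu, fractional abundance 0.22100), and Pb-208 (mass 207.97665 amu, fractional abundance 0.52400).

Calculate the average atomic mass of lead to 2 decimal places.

207.22 amu

The abundance-weighted mean is 0.01400 × 203.97304 + 0.24100 × 205.97447 + 0.22100 × 206.97590 + 0.52400 × 207.97665
= 2.855623 + 49.639847 + 45.741674 + 108.979765 = 207.216909 amu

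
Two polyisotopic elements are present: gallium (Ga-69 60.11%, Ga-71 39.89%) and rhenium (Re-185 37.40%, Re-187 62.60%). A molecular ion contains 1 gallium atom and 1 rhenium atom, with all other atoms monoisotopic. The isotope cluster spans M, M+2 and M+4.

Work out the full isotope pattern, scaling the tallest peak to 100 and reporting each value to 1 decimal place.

42.8 : 100.0 : 47.5

Gallium pattern (n=1): 0.6011 : 0.3989
Rhenium pattern (n=1): 0.3740 : 0.6260
Convolve the two distributions (both contribute in 2-u steps):
  M: 0.6011×0.3740 = 0.224811
  M+2: 0.6011×0.6260 + 0.3989×0.3740 = 0.525477
  M+4: 0.3989×0.6260 = 0.249711
Scale to base peak (0.525477) = 100: 42.8 : 100.0 : 47.5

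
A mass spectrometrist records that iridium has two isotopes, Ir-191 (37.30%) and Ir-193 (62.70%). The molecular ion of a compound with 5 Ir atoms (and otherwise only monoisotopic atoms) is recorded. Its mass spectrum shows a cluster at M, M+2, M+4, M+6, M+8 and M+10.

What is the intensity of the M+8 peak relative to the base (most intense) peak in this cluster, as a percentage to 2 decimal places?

84.05%

(0.3730 + 0.6270)^5 gives M 0.0072, M+2 0.0607, M+4 0.2040, M+6 0.3429, M+8 0.2882, M+10 0.0969; the largest is M+6.
P(M+6) = C(5,3) × 0.3730^2 × 0.6270^3 = 10 × 0.139129 × 0.24649188 = 0.342942 (base)
P(M+8) = C(5,4) × 0.3730^1 × 0.6270^4 = 5 × 0.3730 × 0.15455041 = 0.288237
Relative intensity = 0.288237 / 0.342942 × 100 = 84.05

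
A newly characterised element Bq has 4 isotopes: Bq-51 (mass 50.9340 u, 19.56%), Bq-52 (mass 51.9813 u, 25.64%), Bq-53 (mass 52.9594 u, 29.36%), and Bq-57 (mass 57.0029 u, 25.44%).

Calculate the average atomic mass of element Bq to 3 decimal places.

Average mass = Σ (abundance × isotope mass) = 0.1956 × 50.9340 + 0.2564 × 51.9813 + 0.2936 × 52.9594 + 0.2544 × 57.0029
= 9.96269 + 13.32801 + 15.54888 + 14.50154 = 53.34112 u

53.341 u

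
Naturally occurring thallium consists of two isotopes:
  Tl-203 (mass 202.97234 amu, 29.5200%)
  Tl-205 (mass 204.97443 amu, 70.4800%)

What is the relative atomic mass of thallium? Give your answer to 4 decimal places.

Ar = Σ fᵢ·mᵢ = 0.295200 × 202.97234 + 0.704800 × 204.97443
= 59.917435 + 144.465978 = 204.383413 amu

204.3834 amu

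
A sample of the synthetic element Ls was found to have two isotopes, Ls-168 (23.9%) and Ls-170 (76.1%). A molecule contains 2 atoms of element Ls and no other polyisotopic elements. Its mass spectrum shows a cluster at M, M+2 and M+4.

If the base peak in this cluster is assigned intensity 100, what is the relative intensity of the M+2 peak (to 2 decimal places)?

62.81

(0.239 + 0.761)^2 gives M 0.0571, M+2 0.3638, M+4 0.5791; the largest is M+4.
P(M+4) = C(2,2) × 0.239^0 × 0.761^2 = 1 × 1.0000 × 0.579121 = 0.579121 (base)
P(M+2) = C(2,1) × 0.239^1 × 0.761^1 = 2 × 0.2390 × 0.7610 = 0.363758
Relative intensity = 0.363758 / 0.579121 × 100 = 62.81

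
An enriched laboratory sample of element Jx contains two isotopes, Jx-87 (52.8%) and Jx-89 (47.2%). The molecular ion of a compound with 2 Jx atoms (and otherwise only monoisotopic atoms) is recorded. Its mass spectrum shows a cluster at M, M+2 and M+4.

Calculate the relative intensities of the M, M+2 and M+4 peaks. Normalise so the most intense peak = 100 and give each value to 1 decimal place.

Each Jx atom is independently Jx-87 (p = 0.528) or Jx-89 (q = 0.472); the cluster is the binomial expansion (p + q)^2.
P(M) = 0.528^2 = 0.278784
P(M+2) = 2 × 0.528^1 × 0.472^1 = 0.498432
P(M+4) = 0.472^2 = 0.222784
The M+2 peak is largest (0.498432); scaling to 100 gives 55.9 : 100.0 : 44.7.

55.9 : 100.0 : 44.7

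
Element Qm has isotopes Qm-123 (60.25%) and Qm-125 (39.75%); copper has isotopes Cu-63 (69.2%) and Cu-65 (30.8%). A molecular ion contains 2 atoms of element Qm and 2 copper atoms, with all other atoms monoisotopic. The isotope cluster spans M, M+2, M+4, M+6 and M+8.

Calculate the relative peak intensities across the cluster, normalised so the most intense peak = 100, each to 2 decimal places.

45.26 : 100.00 : 81.82 : 29.36 : 3.90

Element Qm pattern (n=2): 0.36300625 : 0.4789875 : 0.15800625
Copper pattern (n=2): 0.478864 : 0.426272 : 0.094864
Convolve the two distributions (both contribute in 2-u steps):
  M: 0.36300625×0.478864 = 0.173831
  M+2: 0.36300625×0.426272 + 0.4789875×0.478864 = 0.384109
  M+4: 0.36300625×0.094864 + 0.4789875×0.426272 + 0.15800625×0.478864 = 0.314279
  M+6: 0.4789875×0.094864 + 0.15800625×0.426272 = 0.112792
  M+8: 0.15800625×0.094864 = 0.014989
Scale to base peak (0.384109) = 100: 45.26 : 100.00 : 81.82 : 29.36 : 3.90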